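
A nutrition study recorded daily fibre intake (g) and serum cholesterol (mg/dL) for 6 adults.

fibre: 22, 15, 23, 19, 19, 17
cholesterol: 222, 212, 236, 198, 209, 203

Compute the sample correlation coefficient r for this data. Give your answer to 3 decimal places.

0.691

n = 6, Σx = 115, Σy = 1280, Σx² = 2249, Σy² = 274018, Σxy = 24676
nΣxy − ΣxΣy = 148056 − 147200 = 856
nΣx² − (Σx)² = 13494 − 13225 = 269; nΣy² − (Σy)² = 1644108 − 1638400 = 5708
r = 856 / √(269 × 5708) = 856 / 1239.1336 ≈ 0.691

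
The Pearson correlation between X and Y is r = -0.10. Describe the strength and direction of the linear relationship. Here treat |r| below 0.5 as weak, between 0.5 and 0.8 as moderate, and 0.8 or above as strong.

r = -0.10 < 0 so the relationship is negative.
|r| = 0.10, which falls in the weak range.

weak negative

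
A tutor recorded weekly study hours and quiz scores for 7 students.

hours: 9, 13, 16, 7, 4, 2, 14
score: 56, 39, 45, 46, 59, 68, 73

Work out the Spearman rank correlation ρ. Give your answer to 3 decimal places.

-0.357

Rank hours: 4, 5, 7, 3, 2, 1, 6
Rank score: 4, 1, 2, 3, 5, 6, 7
d = rank(hours) − rank(score): 0, 4, 5, 0, -3, -5, -1; Σd² = 76
ρ = 1 − 6Σd² / [n(n²−1)] = 1 − 6×76 / (7×48) = 1 − 456/336 ≈ -0.357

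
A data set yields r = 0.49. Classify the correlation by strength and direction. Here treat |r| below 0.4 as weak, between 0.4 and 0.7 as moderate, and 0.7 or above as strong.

moderate positive

r = 0.49 > 0 so the relationship is positive.
|r| = 0.49, which falls in the moderate range.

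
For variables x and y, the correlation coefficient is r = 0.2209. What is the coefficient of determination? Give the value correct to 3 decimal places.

r² = (0.2209)² = 0.049

0.049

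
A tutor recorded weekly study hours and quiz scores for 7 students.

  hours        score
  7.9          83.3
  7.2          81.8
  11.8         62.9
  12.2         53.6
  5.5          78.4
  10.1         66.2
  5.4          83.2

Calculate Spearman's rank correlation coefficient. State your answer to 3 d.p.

Rank hours: 4, 3, 6, 7, 2, 5, 1
Rank score: 7, 5, 2, 1, 4, 3, 6
d = rank(hours) − rank(score): -3, -2, 4, 6, -2, 2, -5; Σd² = 98
ρ = 1 − 6Σd² / [n(n²−1)] = 1 − 6×98 / (7×48) = 1 − 588/336 ≈ -0.750

-0.750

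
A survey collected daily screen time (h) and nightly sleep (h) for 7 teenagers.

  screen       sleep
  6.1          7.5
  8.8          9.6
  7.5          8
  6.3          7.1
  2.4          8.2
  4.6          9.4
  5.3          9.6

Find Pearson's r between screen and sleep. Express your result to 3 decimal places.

0.066

n = 7, Σx = 41, Σy = 59.4, Σx² = 265.6, Σy² = 510.58, Σxy = 348.76
nΣxy − ΣxΣy = 2441.32 − 2435.4 = 5.92
nΣx² − (Σx)² = 1859.2 − 1681 = 178.2; nΣy² − (Σy)² = 3574.06 − 3528.36 = 45.7
r = 5.92 / √(178.2 × 45.7) = 5.92 / 90.2427 ≈ 0.066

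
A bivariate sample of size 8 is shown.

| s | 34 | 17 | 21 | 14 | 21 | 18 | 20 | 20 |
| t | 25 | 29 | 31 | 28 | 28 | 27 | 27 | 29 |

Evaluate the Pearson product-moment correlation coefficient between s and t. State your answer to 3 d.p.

n = 8, Σs = 165, Σt = 224, Σs² = 3647, Σt² = 6294, Σst = 4580
nΣst − ΣsΣt = 36640 − 36960 = -320
nΣs² − (Σs)² = 29176 − 27225 = 1951; nΣt² − (Σt)² = 50352 − 50176 = 176
r = -320 / √(1951 × 176) = -320 / 585.9829 ≈ -0.546

-0.546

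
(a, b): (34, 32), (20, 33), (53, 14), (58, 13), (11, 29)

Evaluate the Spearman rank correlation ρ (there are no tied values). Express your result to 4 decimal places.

Rank a: 3, 2, 4, 5, 1
Rank b: 4, 5, 2, 1, 3
d = rank(a) − rank(b): -1, -3, 2, 4, -2; Σd² = 34
ρ = 1 − 6Σd² / [n(n²−1)] = 1 − 6×34 / (5×24) = 1 − 204/120 ≈ -0.7000

-0.7000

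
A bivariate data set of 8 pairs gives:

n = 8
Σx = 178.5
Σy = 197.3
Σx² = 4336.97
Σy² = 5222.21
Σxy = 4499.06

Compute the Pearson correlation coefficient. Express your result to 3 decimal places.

r = (nΣxy − ΣxΣy) / √[(nΣx² − (Σx)²)(nΣy² − (Σy)²)]
Numerator: 8×4499.06 − 178.5×197.3 = 774.43
Denominator: √[(34695.76 − 31862.25)(41777.68 − 38927.29)] = √[2833.51 × 2850.39] = 2841.9375
r = 774.43 / 2841.9375 ≈ 0.273

0.273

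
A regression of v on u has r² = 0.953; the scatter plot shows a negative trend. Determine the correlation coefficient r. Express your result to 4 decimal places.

|r| = √0.953 = 0.9762
The association is negative, so r = −0.9762.

-0.9762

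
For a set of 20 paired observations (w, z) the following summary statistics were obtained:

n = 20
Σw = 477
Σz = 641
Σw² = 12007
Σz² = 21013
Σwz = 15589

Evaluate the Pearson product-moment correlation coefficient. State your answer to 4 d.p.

0.5538

r = (nΣwz − ΣwΣz) / √[(nΣw² − (Σw)²)(nΣz² − (Σz)²)]
Numerator: 20×15589 − 477×641 = 6023
Denominator: √[(240140 − 227529)(420260 − 410881)] = √[12611 × 9379] = 10875.5951
r = 6023 / 10875.5951 ≈ 0.5538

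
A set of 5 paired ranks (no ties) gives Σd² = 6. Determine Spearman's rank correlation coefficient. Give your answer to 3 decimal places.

ρ = 1 − 6Σd² / [n(n²−1)] = 1 − 6×6 / (5×24)
  = 1 − 36/120 = 1 − 0.3000 ≈ 0.700

0.700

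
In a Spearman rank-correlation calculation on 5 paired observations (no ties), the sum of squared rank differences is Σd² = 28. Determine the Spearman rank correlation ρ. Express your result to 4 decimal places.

-0.4000

ρ = 1 − 6Σd² / [n(n²−1)] = 1 − 6×28 / (5×24)
  = 1 − 168/120 = 1 − 1.40000 ≈ -0.4000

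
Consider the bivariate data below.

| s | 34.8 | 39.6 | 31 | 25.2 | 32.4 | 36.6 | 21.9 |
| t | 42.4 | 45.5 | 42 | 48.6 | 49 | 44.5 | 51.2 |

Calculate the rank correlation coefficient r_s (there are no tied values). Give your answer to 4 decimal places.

-0.4286

Rank s: 5, 7, 3, 2, 4, 6, 1
Rank t: 2, 4, 1, 5, 6, 3, 7
d = rank(s) − rank(t): 3, 3, 2, -3, -2, 3, -6; Σd² = 80
ρ = 1 − 6Σd² / [n(n²−1)] = 1 − 6×80 / (7×48) = 1 − 480/336 ≈ -0.4286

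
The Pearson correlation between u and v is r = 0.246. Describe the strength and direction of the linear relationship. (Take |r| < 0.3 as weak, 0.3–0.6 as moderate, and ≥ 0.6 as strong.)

r = 0.246 > 0 so the relationship is positive.
|r| = 0.246, which falls in the weak range.

weak positive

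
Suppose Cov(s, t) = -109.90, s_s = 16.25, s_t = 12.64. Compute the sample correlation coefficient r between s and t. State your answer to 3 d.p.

r = Cov(s,t) / (s_s · s_t) = -109.90 / (16.25 × 12.64)
  = -109.90 / 205.4000 ≈ -0.535

-0.535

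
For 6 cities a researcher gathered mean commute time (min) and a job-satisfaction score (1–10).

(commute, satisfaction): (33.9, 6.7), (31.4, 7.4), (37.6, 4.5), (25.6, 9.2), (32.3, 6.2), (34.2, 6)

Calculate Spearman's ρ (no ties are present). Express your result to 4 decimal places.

-0.9429

Rank commute: 4, 2, 6, 1, 3, 5
Rank satisfaction: 4, 5, 1, 6, 3, 2
d = rank(commute) − rank(satisfaction): 0, -3, 5, -5, 0, 3; Σd² = 68
ρ = 1 − 6Σd² / [n(n²−1)] = 1 − 6×68 / (6×35) = 1 − 408/210 ≈ -0.9429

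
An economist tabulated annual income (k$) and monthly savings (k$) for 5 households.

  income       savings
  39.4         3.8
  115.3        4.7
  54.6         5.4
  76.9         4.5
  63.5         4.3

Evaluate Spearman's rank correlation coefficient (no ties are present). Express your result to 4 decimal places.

Rank income: 1, 5, 2, 4, 3
Rank savings: 1, 4, 5, 3, 2
d = rank(income) − rank(savings): 0, 1, -3, 1, 1; Σd² = 12
ρ = 1 − 6Σd² / [n(n²−1)] = 1 − 6×12 / (5×24) = 1 − 72/120 ≈ 0.4000

0.4000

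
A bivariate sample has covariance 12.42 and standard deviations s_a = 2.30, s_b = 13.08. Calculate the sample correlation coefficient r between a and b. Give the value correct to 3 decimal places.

r = Cov(a,b) / (s_a · s_b) = 12.42 / (2.30 × 13.08)
  = 12.42 / 30.0840 ≈ 0.413

0.413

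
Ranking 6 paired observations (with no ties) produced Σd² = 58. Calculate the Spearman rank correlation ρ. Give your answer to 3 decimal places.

ρ = 1 − 6Σd² / [n(n²−1)] = 1 − 6×58 / (6×35)
  = 1 − 348/210 = 1 − 1.6571 ≈ -0.657

-0.657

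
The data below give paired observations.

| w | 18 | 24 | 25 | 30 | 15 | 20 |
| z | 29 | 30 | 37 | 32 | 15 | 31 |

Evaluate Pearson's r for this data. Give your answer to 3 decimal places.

n = 6, Σw = 132, Σz = 174, Σw² = 3050, Σz² = 5320, Σwz = 3972
nΣwz − ΣwΣz = 23832 − 22968 = 864
nΣw² − (Σw)² = 18300 − 17424 = 876; nΣz² − (Σz)² = 31920 − 30276 = 1644
r = 864 / √(876 × 1644) = 864 / 1200.0600 ≈ 0.720

0.720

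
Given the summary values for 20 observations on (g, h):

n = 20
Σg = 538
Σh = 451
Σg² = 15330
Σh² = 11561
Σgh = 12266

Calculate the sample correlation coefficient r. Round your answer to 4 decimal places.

0.1228

r = (nΣgh − ΣgΣh) / √[(nΣg² − (Σg)²)(nΣh² − (Σh)²)]
Numerator: 20×12266 − 538×451 = 2682
Denominator: √[(306600 − 289444)(231220 − 203401)] = √[17156 × 27819] = 21846.3444
r = 2682 / 21846.3444 ≈ 0.1228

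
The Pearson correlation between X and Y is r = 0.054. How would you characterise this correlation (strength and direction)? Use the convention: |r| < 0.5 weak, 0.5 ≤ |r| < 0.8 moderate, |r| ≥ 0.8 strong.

r = 0.054 > 0 so the relationship is positive.
|r| = 0.054, which falls in the weak range.

weak positive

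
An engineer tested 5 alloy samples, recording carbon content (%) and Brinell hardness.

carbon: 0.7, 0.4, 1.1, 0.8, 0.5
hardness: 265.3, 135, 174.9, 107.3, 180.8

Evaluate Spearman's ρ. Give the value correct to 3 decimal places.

-0.100

Rank carbon: 3, 1, 5, 4, 2
Rank hardness: 5, 2, 3, 1, 4
d = rank(carbon) − rank(hardness): -2, -1, 2, 3, -2; Σd² = 22
ρ = 1 − 6Σd² / [n(n²−1)] = 1 − 6×22 / (5×24) = 1 − 132/120 ≈ -0.100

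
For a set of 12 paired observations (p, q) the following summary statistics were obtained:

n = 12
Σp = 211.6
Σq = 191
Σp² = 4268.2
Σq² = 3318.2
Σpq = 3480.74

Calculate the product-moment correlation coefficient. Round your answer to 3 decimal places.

r = (nΣpq − ΣpΣq) / √[(nΣp² − (Σp)²)(nΣq² − (Σq)²)]
Numerator: 12×3480.74 − 211.6×191 = 1353.28
Denominator: √[(51218.4 − 44774.56)(39818.4 − 36481)] = √[6443.84 × 3337.4] = 4637.4208
r = 1353.28 / 4637.4208 ≈ 0.292

0.292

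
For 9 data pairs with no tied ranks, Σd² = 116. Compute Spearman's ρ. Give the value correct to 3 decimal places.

0.033

ρ = 1 − 6Σd² / [n(n²−1)] = 1 − 6×116 / (9×80)
  = 1 − 696/720 = 1 − 0.9667 ≈ 0.033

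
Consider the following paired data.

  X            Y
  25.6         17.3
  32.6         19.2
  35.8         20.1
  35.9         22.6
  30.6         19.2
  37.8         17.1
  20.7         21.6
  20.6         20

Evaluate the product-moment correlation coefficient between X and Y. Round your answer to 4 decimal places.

n = 8, ΣX = 239.6, ΣY = 157.1, ΣX² = 7506.62, ΣY² = 3110.31, ΣXY = 4692.74
nΣXY − ΣXΣY = 37541.92 − 37641.16 = -99.24
nΣX² − (ΣX)² = 60052.96 − 57408.16 = 2644.8; nΣY² − (ΣY)² = 24882.48 − 24680.41 = 202.07
r = -99.24 / √(2644.8 × 202.07) = -99.24 / 731.0504 ≈ -0.1357

-0.1357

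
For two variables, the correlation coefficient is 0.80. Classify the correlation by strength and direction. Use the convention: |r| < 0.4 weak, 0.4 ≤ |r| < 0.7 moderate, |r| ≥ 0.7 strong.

strong positive

r = 0.80 > 0 so the relationship is positive.
|r| = 0.80, which falls in the strong range.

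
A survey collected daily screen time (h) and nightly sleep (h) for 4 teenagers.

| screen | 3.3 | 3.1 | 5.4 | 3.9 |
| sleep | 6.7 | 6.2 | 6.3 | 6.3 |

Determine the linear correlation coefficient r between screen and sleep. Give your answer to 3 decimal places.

-0.242

n = 4, Σx = 15.7, Σy = 25.5, Σx² = 64.87, Σy² = 162.71, Σxy = 99.92
nΣxy − ΣxΣy = 399.68 − 400.35 = -0.67
nΣx² − (Σx)² = 259.48 − 246.49 = 12.99; nΣy² − (Σy)² = 650.84 − 650.25 = 0.59
r = -0.67 / √(12.99 × 0.59) = -0.67 / 2.7684 ≈ -0.242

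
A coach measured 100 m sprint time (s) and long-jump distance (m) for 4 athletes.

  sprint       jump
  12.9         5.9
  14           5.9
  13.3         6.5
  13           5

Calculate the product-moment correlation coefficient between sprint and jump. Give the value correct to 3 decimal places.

0.293

n = 4, Σx = 53.2, Σy = 23.3, Σx² = 708.3, Σy² = 136.87, Σxy = 310.16
nΣxy − ΣxΣy = 1240.64 − 1239.56 = 1.08
nΣx² − (Σx)² = 2833.2 − 2830.24 = 2.96; nΣy² − (Σy)² = 547.48 − 542.89 = 4.59
r = 1.08 / √(2.96 × 4.59) = 1.08 / 3.6860 ≈ 0.293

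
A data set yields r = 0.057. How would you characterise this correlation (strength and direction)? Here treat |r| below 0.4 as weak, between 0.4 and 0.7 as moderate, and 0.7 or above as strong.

r = 0.057 > 0 so the relationship is positive.
|r| = 0.057, which falls in the weak range.

weak positive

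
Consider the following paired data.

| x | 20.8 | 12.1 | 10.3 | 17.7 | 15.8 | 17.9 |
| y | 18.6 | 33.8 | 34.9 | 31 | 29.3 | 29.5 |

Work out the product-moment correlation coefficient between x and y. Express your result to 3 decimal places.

-0.853

n = 6, Σx = 94.6, Σy = 177.1, Σx² = 1568.48, Σy² = 5396.15, Σxy = 2695.02
nΣxy − ΣxΣy = 16170.12 − 16753.66 = -583.54
nΣx² − (Σx)² = 9410.88 − 8949.16 = 461.72; nΣy² − (Σy)² = 32376.9 − 31364.41 = 1012.49
r = -583.54 / √(461.72 × 1012.49) = -583.54 / 683.7301 ≈ -0.853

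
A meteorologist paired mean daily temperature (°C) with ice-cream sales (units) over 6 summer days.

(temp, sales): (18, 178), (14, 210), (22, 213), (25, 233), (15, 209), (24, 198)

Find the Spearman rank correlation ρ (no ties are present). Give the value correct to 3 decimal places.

0.314

Rank temp: 3, 1, 4, 6, 2, 5
Rank sales: 1, 4, 5, 6, 3, 2
d = rank(temp) − rank(sales): 2, -3, -1, 0, -1, 3; Σd² = 24
ρ = 1 − 6Σd² / [n(n²−1)] = 1 − 6×24 / (6×35) = 1 − 144/210 ≈ 0.314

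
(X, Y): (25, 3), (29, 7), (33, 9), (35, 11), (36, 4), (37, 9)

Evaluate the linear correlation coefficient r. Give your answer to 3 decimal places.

n = 6, ΣX = 195, ΣY = 43, ΣX² = 6445, ΣY² = 357, ΣXY = 1437
nΣXY − ΣXΣY = 8622 − 8385 = 237
nΣX² − (ΣX)² = 38670 − 38025 = 645; nΣY² − (ΣY)² = 2142 − 1849 = 293
r = 237 / √(645 × 293) = 237 / 434.7241 ≈ 0.545

0.545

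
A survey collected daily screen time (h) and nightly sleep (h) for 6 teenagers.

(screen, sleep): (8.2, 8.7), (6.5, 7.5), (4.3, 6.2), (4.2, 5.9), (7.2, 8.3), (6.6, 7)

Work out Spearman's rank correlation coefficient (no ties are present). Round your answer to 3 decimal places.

Rank screen: 6, 3, 2, 1, 5, 4
Rank sleep: 6, 4, 2, 1, 5, 3
d = rank(screen) − rank(sleep): 0, -1, 0, 0, 0, 1; Σd² = 2
ρ = 1 − 6Σd² / [n(n²−1)] = 1 − 6×2 / (6×35) = 1 − 12/210 ≈ 0.943

0.943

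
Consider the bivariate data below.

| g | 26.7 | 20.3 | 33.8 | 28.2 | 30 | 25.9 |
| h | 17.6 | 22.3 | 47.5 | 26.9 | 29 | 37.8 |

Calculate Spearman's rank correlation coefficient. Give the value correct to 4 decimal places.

0.5429

Rank g: 3, 1, 6, 4, 5, 2
Rank h: 1, 2, 6, 3, 4, 5
d = rank(g) − rank(h): 2, -1, 0, 1, 1, -3; Σd² = 16
ρ = 1 − 6Σd² / [n(n²−1)] = 1 − 6×16 / (6×35) = 1 − 96/210 ≈ 0.5429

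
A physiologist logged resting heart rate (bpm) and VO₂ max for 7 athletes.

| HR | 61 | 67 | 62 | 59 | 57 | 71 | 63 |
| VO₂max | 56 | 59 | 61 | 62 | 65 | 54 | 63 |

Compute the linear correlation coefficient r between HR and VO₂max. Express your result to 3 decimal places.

n = 7, Σx = 440, Σy = 420, Σx² = 27794, Σy² = 25292, Σxy = 26317
nΣxy − ΣxΣy = 184219 − 184800 = -581
nΣx² − (Σx)² = 194558 − 193600 = 958; nΣy² − (Σy)² = 177044 − 176400 = 644
r = -581 / √(958 × 644) = -581 / 785.4629 ≈ -0.740

-0.740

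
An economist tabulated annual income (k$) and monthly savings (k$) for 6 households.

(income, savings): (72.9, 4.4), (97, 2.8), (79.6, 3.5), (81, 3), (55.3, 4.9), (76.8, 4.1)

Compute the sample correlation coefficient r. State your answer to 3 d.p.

n = 6, Σx = 462.6, Σy = 22.7, Σx² = 36576.9, Σy² = 89.27, Σxy = 1699.81
nΣxy − ΣxΣy = 10198.86 − 10501.02 = -302.16
nΣx² − (Σx)² = 219461.4 − 213998.76 = 5462.64; nΣy² − (Σy)² = 535.62 − 515.29 = 20.33
r = -302.16 / √(5462.64 × 20.33) = -302.16 / 333.2499 ≈ -0.907

-0.907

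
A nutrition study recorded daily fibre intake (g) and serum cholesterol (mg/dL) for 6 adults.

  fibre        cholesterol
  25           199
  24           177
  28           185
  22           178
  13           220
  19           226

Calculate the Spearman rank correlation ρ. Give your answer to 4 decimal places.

-0.4857

Rank fibre: 5, 4, 6, 3, 1, 2
Rank cholesterol: 4, 1, 3, 2, 5, 6
d = rank(fibre) − rank(cholesterol): 1, 3, 3, 1, -4, -4; Σd² = 52
ρ = 1 − 6Σd² / [n(n²−1)] = 1 − 6×52 / (6×35) = 1 − 312/210 ≈ -0.4857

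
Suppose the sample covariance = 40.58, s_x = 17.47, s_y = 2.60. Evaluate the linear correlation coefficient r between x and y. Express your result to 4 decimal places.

0.8934

r = Cov(x,y) / (s_x · s_y) = 40.58 / (17.47 × 2.60)
  = 40.58 / 45.4220 ≈ 0.8934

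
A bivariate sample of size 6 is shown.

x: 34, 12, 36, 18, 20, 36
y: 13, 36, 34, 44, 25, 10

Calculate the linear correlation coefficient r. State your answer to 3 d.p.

n = 6, Σx = 156, Σy = 162, Σx² = 4616, Σy² = 5282, Σxy = 3750
nΣxy − ΣxΣy = 22500 − 25272 = -2772
nΣx² − (Σx)² = 27696 − 24336 = 3360; nΣy² − (Σy)² = 31692 − 26244 = 5448
r = -2772 / √(3360 × 5448) = -2772 / 4278.4670 ≈ -0.648

-0.648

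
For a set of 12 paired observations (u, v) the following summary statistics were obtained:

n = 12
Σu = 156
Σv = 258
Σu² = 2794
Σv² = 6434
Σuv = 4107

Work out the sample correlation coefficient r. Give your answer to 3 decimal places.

r = (nΣuv − ΣuΣv) / √[(nΣu² − (Σu)²)(nΣv² − (Σv)²)]
Numerator: 12×4107 − 156×258 = 9036
Denominator: √[(33528 − 24336)(77208 − 66564)] = √[9192 × 10644] = 9891.3926
r = 9036 / 9891.3926 ≈ 0.914

0.914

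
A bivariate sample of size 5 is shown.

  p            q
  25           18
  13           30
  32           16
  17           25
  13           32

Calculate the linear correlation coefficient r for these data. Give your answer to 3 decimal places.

n = 5, Σp = 100, Σq = 121, Σp² = 2276, Σq² = 3129, Σpq = 2193
nΣpq − ΣpΣq = 10965 − 12100 = -1135
nΣp² − (Σp)² = 11380 − 10000 = 1380; nΣq² − (Σq)² = 15645 − 14641 = 1004
r = -1135 / √(1380 × 1004) = -1135 / 1177.0811 ≈ -0.964

-0.964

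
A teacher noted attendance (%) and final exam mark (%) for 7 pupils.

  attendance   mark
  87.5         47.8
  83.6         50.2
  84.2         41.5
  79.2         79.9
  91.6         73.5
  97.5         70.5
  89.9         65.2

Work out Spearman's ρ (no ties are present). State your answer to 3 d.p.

Rank attendance: 4, 2, 3, 1, 6, 7, 5
Rank mark: 2, 3, 1, 7, 6, 5, 4
d = rank(attendance) − rank(mark): 2, -1, 2, -6, 0, 2, 1; Σd² = 50
ρ = 1 − 6Σd² / [n(n²−1)] = 1 − 6×50 / (7×48) = 1 − 300/336 ≈ 0.107

0.107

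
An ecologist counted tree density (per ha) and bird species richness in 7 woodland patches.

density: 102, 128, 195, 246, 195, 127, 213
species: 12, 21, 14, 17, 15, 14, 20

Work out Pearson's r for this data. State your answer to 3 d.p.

0.298

n = 7, Σx = 1206, Σy = 113, Σx² = 224852, Σy² = 1891, Σxy = 19787
nΣxy − ΣxΣy = 138509 − 136278 = 2231
nΣx² − (Σx)² = 1573964 − 1454436 = 119528; nΣy² − (Σy)² = 13237 − 12769 = 468
r = 2231 / √(119528 × 468) = 2231 / 7479.2449 ≈ 0.298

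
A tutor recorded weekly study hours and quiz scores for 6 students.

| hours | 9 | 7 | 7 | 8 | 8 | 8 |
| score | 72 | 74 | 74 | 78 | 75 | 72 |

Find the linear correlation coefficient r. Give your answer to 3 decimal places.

-0.219

n = 6, Σx = 47, Σy = 445, Σx² = 371, Σy² = 33029, Σxy = 3484
nΣxy − ΣxΣy = 20904 − 20915 = -11
nΣx² − (Σx)² = 2226 − 2209 = 17; nΣy² − (Σy)² = 198174 − 198025 = 149
r = -11 / √(17 × 149) = -11 / 50.3289 ≈ -0.219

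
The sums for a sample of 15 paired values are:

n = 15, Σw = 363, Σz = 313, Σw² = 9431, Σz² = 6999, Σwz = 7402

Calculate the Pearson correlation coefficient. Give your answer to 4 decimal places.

-0.3139

r = (nΣwz − ΣwΣz) / √[(nΣw² − (Σw)²)(nΣz² − (Σz)²)]
Numerator: 15×7402 − 363×313 = -2589
Denominator: √[(141465 − 131769)(104985 − 97969)] = √[9696 × 7016] = 8247.8564
r = -2589 / 8247.8564 ≈ -0.3139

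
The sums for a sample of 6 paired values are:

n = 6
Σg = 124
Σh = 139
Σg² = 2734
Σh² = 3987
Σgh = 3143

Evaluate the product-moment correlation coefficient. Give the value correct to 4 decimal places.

0.7458

r = (nΣgh − ΣgΣh) / √[(nΣg² − (Σg)²)(nΣh² − (Σh)²)]
Numerator: 6×3143 − 124×139 = 1622
Denominator: √[(16404 − 15376)(23922 − 19321)] = √[1028 × 4601] = 2174.8168
r = 1622 / 2174.8168 ≈ 0.7458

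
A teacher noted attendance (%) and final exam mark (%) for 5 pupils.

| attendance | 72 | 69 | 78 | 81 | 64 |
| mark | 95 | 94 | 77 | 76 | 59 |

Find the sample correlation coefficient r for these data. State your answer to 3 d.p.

0.175

n = 5, Σx = 364, Σy = 401, Σx² = 26686, Σy² = 33047, Σxy = 29264
nΣxy − ΣxΣy = 146320 − 145964 = 356
nΣx² − (Σx)² = 133430 − 132496 = 934; nΣy² − (Σy)² = 165235 − 160801 = 4434
r = 356 / √(934 × 4434) = 356 / 2035.0322 ≈ 0.175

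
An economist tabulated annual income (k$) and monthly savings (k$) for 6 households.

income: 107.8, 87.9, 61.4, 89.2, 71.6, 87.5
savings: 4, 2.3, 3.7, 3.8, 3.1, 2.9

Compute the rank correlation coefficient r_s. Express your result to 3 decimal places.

Rank income: 6, 4, 1, 5, 2, 3
Rank savings: 6, 1, 4, 5, 3, 2
d = rank(income) − rank(savings): 0, 3, -3, 0, -1, 1; Σd² = 20
ρ = 1 − 6Σd² / [n(n²−1)] = 1 − 6×20 / (6×35) = 1 − 120/210 ≈ 0.429

0.429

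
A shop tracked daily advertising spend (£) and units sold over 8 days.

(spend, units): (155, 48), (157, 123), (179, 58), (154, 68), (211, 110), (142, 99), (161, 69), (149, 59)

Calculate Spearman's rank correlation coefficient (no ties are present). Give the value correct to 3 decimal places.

Rank spend: 4, 5, 7, 3, 8, 1, 6, 2
Rank units: 1, 8, 2, 4, 7, 6, 5, 3
d = rank(spend) − rank(units): 3, -3, 5, -1, 1, -5, 1, -1; Σd² = 72
ρ = 1 − 6Σd² / [n(n²−1)] = 1 − 6×72 / (8×63) = 1 − 432/504 ≈ 0.143

0.143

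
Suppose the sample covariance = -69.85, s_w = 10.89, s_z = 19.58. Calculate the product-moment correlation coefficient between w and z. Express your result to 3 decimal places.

-0.328

r = Cov(w,z) / (s_w · s_z) = -69.85 / (10.89 × 19.58)
  = -69.85 / 213.2262 ≈ -0.328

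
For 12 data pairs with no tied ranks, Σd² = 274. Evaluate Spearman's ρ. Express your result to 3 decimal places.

0.042

ρ = 1 − 6Σd² / [n(n²−1)] = 1 − 6×274 / (12×143)
  = 1 − 1644/1716 = 1 − 0.9580 ≈ 0.042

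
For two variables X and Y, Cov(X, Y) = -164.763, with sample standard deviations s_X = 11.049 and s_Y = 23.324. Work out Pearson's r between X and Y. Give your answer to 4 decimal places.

-0.6393

r = Cov(X,Y) / (s_X · s_Y) = -164.763 / (11.049 × 23.324)
  = -164.763 / 257.7069 ≈ -0.6393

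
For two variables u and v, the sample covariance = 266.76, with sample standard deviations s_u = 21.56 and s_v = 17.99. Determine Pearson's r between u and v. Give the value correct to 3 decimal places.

0.688

r = Cov(u,v) / (s_u · s_v) = 266.76 / (21.56 × 17.99)
  = 266.76 / 387.8644 ≈ 0.688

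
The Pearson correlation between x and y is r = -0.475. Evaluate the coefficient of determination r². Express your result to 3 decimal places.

r² = (-0.475)² = 0.226

0.226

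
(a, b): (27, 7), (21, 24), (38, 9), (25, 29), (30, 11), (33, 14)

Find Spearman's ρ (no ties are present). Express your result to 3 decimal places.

Rank a: 3, 1, 6, 2, 4, 5
Rank b: 1, 5, 2, 6, 3, 4
d = rank(a) − rank(b): 2, -4, 4, -4, 1, 1; Σd² = 54
ρ = 1 − 6Σd² / [n(n²−1)] = 1 − 6×54 / (6×35) = 1 − 324/210 ≈ -0.543

-0.543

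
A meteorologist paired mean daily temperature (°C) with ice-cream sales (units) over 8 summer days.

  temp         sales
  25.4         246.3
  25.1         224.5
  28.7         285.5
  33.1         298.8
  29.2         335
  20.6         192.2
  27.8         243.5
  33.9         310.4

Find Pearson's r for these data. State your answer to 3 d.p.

0.850

n = 8, Σx = 223.8, Σy = 2136.2, Σx² = 6393.52, Σy² = 586661.88, Σxy = 61008.28
nΣxy − ΣxΣy = 488066.24 − 478081.56 = 9984.68
nΣx² − (Σx)² = 51148.16 − 50086.44 = 1061.72; nΣy² − (Σy)² = 4693295.04 − 4563350.44 = 129944.6
r = 9984.68 / √(1061.72 × 129944.6) = 9984.68 / 11745.8410 ≈ 0.850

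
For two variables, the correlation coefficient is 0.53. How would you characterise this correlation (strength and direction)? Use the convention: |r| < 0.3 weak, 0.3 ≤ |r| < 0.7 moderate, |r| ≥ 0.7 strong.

r = 0.53 > 0 so the relationship is positive.
|r| = 0.53, which falls in the moderate range.

moderate positive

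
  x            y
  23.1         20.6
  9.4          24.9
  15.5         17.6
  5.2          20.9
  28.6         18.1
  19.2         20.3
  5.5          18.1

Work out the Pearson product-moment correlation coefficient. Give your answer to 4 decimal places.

-0.2880

n = 7, Σx = 106.5, Σy = 140.5, Σx² = 2106.11, Σy² = 2858.25, Σxy = 2098.37
nΣxy − ΣxΣy = 14688.59 − 14963.25 = -274.66
nΣx² − (Σx)² = 14742.77 − 11342.25 = 3400.52; nΣy² − (Σy)² = 20007.75 − 19740.25 = 267.5
r = -274.66 / √(3400.52 × 267.5) = -274.66 / 953.7500 ≈ -0.2880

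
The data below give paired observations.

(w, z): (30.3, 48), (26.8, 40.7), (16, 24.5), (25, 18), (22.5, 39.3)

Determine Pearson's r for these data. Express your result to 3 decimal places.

n = 5, Σw = 120.6, Σz = 170.5, Σw² = 3023.58, Σz² = 6429.23, Σwz = 4271.41
nΣwz − ΣwΣz = 21357.05 − 20562.3 = 794.75
nΣw² − (Σw)² = 15117.9 − 14544.36 = 573.54; nΣz² − (Σz)² = 32146.15 − 29070.25 = 3075.9
r = 794.75 / √(573.54 × 3075.9) = 794.75 / 1328.2137 ≈ 0.598

0.598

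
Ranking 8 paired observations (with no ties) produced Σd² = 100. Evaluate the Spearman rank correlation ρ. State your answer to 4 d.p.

-0.1905

ρ = 1 − 6Σd² / [n(n²−1)] = 1 − 6×100 / (8×63)
  = 1 − 600/504 = 1 − 1.19048 ≈ -0.1905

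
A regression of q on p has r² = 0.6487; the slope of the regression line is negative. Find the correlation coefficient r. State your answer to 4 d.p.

-0.8054

|r| = √0.6487 = 0.8054
The association is negative, so r = −0.8054.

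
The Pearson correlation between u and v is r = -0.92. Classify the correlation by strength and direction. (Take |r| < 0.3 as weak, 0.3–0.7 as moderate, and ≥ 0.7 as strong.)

strong negative

r = -0.92 < 0 so the relationship is negative.
|r| = 0.92, which falls in the strong range.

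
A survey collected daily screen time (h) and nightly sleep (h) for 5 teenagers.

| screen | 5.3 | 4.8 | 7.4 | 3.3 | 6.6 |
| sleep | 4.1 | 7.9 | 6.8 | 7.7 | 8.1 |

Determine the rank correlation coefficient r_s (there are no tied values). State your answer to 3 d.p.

-0.100

Rank screen: 3, 2, 5, 1, 4
Rank sleep: 1, 4, 2, 3, 5
d = rank(screen) − rank(sleep): 2, -2, 3, -2, -1; Σd² = 22
ρ = 1 − 6Σd² / [n(n²−1)] = 1 − 6×22 / (5×24) = 1 − 132/120 ≈ -0.100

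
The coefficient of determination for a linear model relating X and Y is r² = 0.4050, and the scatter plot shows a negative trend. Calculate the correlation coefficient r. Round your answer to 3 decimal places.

|r| = √0.4050 = 0.636
The association is negative, so r = −0.636.

-0.636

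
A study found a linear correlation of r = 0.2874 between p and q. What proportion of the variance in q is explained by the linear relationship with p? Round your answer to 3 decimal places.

r² = (0.2874)² = 0.083

0.083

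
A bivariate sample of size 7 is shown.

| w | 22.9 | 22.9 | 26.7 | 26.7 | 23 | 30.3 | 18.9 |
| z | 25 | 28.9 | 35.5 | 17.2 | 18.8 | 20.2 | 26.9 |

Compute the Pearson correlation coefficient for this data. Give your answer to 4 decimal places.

-0.2059

n = 7, Σw = 171.4, Σz = 172.5, Σw² = 4278.9, Σz² = 4501.39, Σwz = 4194.27
nΣwz − ΣwΣz = 29359.89 − 29566.5 = -206.61
nΣw² − (Σw)² = 29952.3 − 29377.96 = 574.34; nΣz² − (Σz)² = 31509.73 − 29756.25 = 1753.48
r = -206.61 / √(574.34 × 1753.48) = -206.61 / 1003.5406 ≈ -0.2059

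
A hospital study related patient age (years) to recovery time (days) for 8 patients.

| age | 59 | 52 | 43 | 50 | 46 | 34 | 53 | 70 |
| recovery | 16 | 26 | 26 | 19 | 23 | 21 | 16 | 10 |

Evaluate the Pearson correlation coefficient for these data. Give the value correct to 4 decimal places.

-0.7294

n = 8, Σx = 407, Σy = 157, Σx² = 21515, Σy² = 3295, Σxy = 7684
nΣxy − ΣxΣy = 61472 − 63899 = -2427
nΣx² − (Σx)² = 172120 − 165649 = 6471; nΣy² − (Σy)² = 26360 − 24649 = 1711
r = -2427 / √(6471 × 1711) = -2427 / 3327.4436 ≈ -0.7294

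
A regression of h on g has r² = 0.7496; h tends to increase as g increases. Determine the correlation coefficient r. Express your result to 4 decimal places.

0.8658

|r| = √0.7496 = 0.8658
The association is positive, so r = 0.8658.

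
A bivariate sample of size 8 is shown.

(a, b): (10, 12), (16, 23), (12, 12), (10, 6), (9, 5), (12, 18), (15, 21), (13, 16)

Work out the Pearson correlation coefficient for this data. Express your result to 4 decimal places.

0.9291

n = 8, Σa = 97, Σb = 113, Σa² = 1219, Σb² = 1899, Σab = 1476
nΣab − ΣaΣb = 11808 − 10961 = 847
nΣa² − (Σa)² = 9752 − 9409 = 343; nΣb² − (Σb)² = 15192 − 12769 = 2423
r = 847 / √(343 × 2423) = 847 / 911.6408 ≈ 0.9291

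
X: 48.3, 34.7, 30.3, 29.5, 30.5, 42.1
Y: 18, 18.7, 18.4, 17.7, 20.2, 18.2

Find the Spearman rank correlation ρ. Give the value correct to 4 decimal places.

Rank X: 6, 4, 2, 1, 3, 5
Rank Y: 2, 5, 4, 1, 6, 3
d = rank(X) − rank(Y): 4, -1, -2, 0, -3, 2; Σd² = 34
ρ = 1 − 6Σd² / [n(n²−1)] = 1 − 6×34 / (6×35) = 1 − 204/210 ≈ 0.0286

0.0286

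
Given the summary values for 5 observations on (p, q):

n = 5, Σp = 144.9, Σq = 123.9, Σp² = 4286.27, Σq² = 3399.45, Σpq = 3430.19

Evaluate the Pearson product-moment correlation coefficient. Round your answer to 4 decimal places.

-0.9476

r = (nΣpq − ΣpΣq) / √[(nΣp² − (Σp)²)(nΣq² − (Σq)²)]
Numerator: 5×3430.19 − 144.9×123.9 = -802.16
Denominator: √[(21431.35 − 20996.01)(16997.25 − 15351.21)] = √[435.34 × 1646.04] = 846.5147
r = -802.16 / 846.5147 ≈ -0.9476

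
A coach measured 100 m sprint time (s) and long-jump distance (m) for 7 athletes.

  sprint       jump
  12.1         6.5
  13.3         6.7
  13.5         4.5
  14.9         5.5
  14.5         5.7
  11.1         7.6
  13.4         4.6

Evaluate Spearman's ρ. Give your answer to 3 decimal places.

-0.679

Rank sprint: 2, 3, 5, 7, 6, 1, 4
Rank jump: 5, 6, 1, 3, 4, 7, 2
d = rank(sprint) − rank(jump): -3, -3, 4, 4, 2, -6, 2; Σd² = 94
ρ = 1 − 6Σd² / [n(n²−1)] = 1 − 6×94 / (7×48) = 1 − 564/336 ≈ -0.679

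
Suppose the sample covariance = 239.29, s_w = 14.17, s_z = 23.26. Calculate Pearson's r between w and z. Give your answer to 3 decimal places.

r = Cov(w,z) / (s_w · s_z) = 239.29 / (14.17 × 23.26)
  = 239.29 / 329.5942 ≈ 0.726

0.726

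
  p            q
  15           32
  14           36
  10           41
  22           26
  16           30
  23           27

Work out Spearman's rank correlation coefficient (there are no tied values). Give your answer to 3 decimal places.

Rank p: 3, 2, 1, 5, 4, 6
Rank q: 4, 5, 6, 1, 3, 2
d = rank(p) − rank(q): -1, -3, -5, 4, 1, 4; Σd² = 68
ρ = 1 − 6Σd² / [n(n²−1)] = 1 − 6×68 / (6×35) = 1 − 408/210 ≈ -0.943

-0.943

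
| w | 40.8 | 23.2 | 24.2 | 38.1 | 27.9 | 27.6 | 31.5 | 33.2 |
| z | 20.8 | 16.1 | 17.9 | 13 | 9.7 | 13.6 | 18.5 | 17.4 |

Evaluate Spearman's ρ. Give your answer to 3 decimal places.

0.238

Rank w: 8, 1, 2, 7, 4, 3, 5, 6
Rank z: 8, 4, 6, 2, 1, 3, 7, 5
d = rank(w) − rank(z): 0, -3, -4, 5, 3, 0, -2, 1; Σd² = 64
ρ = 1 − 6Σd² / [n(n²−1)] = 1 − 6×64 / (8×63) = 1 − 384/504 ≈ 0.238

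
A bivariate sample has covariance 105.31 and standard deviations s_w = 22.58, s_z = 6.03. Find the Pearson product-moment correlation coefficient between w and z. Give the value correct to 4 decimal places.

0.7734

r = Cov(w,z) / (s_w · s_z) = 105.31 / (22.58 × 6.03)
  = 105.31 / 136.1574 ≈ 0.7734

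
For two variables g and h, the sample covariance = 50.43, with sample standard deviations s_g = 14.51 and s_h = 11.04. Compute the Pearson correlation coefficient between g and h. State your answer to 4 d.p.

0.3148

r = Cov(g,h) / (s_g · s_h) = 50.43 / (14.51 × 11.04)
  = 50.43 / 160.1904 ≈ 0.3148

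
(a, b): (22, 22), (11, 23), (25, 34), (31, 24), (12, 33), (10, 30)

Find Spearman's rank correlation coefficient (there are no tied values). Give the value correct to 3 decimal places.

Rank a: 4, 2, 5, 6, 3, 1
Rank b: 1, 2, 6, 3, 5, 4
d = rank(a) − rank(b): 3, 0, -1, 3, -2, -3; Σd² = 32
ρ = 1 − 6Σd² / [n(n²−1)] = 1 − 6×32 / (6×35) = 1 − 192/210 ≈ 0.086

0.086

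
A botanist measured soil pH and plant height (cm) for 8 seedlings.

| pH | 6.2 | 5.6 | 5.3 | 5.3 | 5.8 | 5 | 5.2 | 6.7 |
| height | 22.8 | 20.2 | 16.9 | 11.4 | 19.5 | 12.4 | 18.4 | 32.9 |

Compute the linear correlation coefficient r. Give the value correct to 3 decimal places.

0.918

n = 8, Σx = 45.1, Σy = 154.5, Σx² = 256.55, Σy² = 3298.43, Σxy = 895.68
nΣxy − ΣxΣy = 7165.44 − 6967.95 = 197.49
nΣx² − (Σx)² = 2052.4 − 2034.01 = 18.39; nΣy² − (Σy)² = 26387.44 − 23870.25 = 2517.19
r = 197.49 / √(18.39 × 2517.19) = 197.49 / 215.1537 ≈ 0.918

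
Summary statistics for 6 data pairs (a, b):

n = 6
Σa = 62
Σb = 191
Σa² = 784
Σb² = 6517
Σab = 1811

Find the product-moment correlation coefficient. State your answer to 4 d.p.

-0.6501

r = (nΣab − ΣaΣb) / √[(nΣa² − (Σa)²)(nΣb² − (Σb)²)]
Numerator: 6×1811 − 62×191 = -976
Denominator: √[(4704 − 3844)(39102 − 36481)] = √[860 × 2621] = 1501.3527
r = -976 / 1501.3527 ≈ -0.6501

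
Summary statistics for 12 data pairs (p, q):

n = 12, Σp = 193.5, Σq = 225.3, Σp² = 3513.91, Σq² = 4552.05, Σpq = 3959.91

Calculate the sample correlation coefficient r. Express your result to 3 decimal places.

r = (nΣpq − ΣpΣq) / √[(nΣp² − (Σp)²)(nΣq² − (Σq)²)]
Numerator: 12×3959.91 − 193.5×225.3 = 3923.37
Denominator: √[(42166.92 − 37442.25)(54624.6 − 50760.09)] = √[4724.67 × 3864.51] = 4273.0006
r = 3923.37 / 4273.0006 ≈ 0.918

0.918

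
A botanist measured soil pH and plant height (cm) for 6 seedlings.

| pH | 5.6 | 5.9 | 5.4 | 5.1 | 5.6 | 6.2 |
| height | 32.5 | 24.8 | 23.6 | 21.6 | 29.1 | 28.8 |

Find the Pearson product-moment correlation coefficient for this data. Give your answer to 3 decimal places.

n = 6, Σx = 33.8, Σy = 160.4, Σx² = 191.14, Σy² = 4371.06, Σxy = 907.44
nΣxy − ΣxΣy = 5444.64 − 5421.52 = 23.12
nΣx² − (Σx)² = 1146.84 − 1142.44 = 4.4; nΣy² − (Σy)² = 26226.36 − 25728.16 = 498.2
r = 23.12 / √(4.4 × 498.2) = 23.12 / 46.8197 ≈ 0.494

0.494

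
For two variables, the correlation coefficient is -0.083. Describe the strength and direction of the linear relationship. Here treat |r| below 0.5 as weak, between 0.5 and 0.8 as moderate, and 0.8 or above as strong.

weak negative

r = -0.083 < 0 so the relationship is negative.
|r| = 0.083, which falls in the weak range.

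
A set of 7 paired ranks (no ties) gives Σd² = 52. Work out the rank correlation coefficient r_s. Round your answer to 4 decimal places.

ρ = 1 − 6Σd² / [n(n²−1)] = 1 − 6×52 / (7×48)
  = 1 − 312/336 = 1 − 0.92857 ≈ 0.0714

0.0714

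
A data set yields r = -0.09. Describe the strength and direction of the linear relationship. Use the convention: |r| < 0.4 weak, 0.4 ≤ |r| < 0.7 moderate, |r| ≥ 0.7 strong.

r = -0.09 < 0 so the relationship is negative.
|r| = 0.09, which falls in the weak range.

weak negative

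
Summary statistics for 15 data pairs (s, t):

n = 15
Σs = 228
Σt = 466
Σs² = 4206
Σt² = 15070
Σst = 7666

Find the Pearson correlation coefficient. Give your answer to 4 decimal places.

r = (nΣst − ΣsΣt) / √[(nΣs² − (Σs)²)(nΣt² − (Σt)²)]
Numerator: 15×7666 − 228×466 = 8742
Denominator: √[(63090 − 51984)(226050 − 217156)] = √[11106 × 8894] = 9938.6500
r = 8742 / 9938.6500 ≈ 0.8796

0.8796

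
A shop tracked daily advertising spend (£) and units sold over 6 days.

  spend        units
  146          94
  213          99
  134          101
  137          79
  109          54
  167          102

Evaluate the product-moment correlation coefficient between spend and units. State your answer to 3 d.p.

n = 6, Σx = 906, Σy = 529, Σx² = 143180, Σy² = 48399, Σxy = 82088
nΣxy − ΣxΣy = 492528 − 479274 = 13254
nΣx² − (Σx)² = 859080 − 820836 = 38244; nΣy² − (Σy)² = 290394 − 279841 = 10553
r = 13254 / √(38244 × 10553) = 13254 / 20089.5229 ≈ 0.660

0.660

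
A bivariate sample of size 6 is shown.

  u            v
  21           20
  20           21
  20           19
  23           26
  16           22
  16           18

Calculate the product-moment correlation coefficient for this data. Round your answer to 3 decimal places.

0.555

n = 6, Σu = 116, Σv = 126, Σu² = 2282, Σv² = 2686, Σuv = 2458
nΣuv − ΣuΣv = 14748 − 14616 = 132
nΣu² − (Σu)² = 13692 − 13456 = 236; nΣv² − (Σv)² = 16116 − 15876 = 240
r = 132 / √(236 × 240) = 132 / 237.9916 ≈ 0.555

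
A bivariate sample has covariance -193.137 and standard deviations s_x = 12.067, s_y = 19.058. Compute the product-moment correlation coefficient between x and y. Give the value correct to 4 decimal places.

r = Cov(x,y) / (s_x · s_y) = -193.137 / (12.067 × 19.058)
  = -193.137 / 229.9729 ≈ -0.8398

-0.8398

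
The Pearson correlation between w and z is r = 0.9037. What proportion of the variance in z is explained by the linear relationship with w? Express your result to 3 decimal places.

r² = (0.9037)² = 0.817

0.817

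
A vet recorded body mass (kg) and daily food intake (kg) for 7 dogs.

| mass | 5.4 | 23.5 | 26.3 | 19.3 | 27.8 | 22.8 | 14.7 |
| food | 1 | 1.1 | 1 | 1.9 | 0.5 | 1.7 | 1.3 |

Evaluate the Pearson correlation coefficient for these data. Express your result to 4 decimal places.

-0.1717

n = 7, Σx = 139.8, Σy = 8.5, Σx² = 3154.36, Σy² = 11.65, Σxy = 165.99
nΣxy − ΣxΣy = 1161.93 − 1188.3 = -26.37
nΣx² − (Σx)² = 22080.52 − 19544.04 = 2536.48; nΣy² − (Σy)² = 81.55 − 72.25 = 9.3
r = -26.37 / √(2536.48 × 9.3) = -26.37 / 153.5880 ≈ -0.1717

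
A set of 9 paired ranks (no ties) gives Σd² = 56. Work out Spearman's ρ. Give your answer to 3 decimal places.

0.533

ρ = 1 − 6Σd² / [n(n²−1)] = 1 − 6×56 / (9×80)
  = 1 − 336/720 = 1 − 0.4667 ≈ 0.533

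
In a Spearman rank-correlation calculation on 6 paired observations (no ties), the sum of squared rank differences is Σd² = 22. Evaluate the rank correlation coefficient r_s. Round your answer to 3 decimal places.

ρ = 1 − 6Σd² / [n(n²−1)] = 1 − 6×22 / (6×35)
  = 1 − 132/210 = 1 − 0.6286 ≈ 0.371

0.371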